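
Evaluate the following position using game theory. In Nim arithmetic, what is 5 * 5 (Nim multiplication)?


Nim multiplication is bilinear over XOR: (u XOR v) * w = (u*w) XOR (v*w).
So we split each operand into its bit components and XOR the pairwise Nim products.
5 = 1 + 4 (as XOR of powers of 2).
5 = 1 + 4 (as XOR of powers of 2).
Using the standard Nim-product table on single bits:
  2*2 = 3,   2*4 = 8,   2*8 = 12,
  4*4 = 6,   4*8 = 11,  8*8 = 13,
and  1*x = x (identity), k*l = l*k (commutative).
Pairwise Nim products:
  1 * 1 = 1
  1 * 4 = 4
  4 * 1 = 4
  4 * 4 = 6
XOR them: 1 XOR 4 XOR 4 XOR 6 = 7.
Result: 5 * 5 = 7 (in Nim).

7


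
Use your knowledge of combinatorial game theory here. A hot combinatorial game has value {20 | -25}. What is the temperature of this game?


The game is {20 | -25}, a switch {a | b} with numbers a > b.
Cooling {a | b} by t gives {a - t | b + t}, which stops being hot when a - t = b + t, i.e. at t = (a - b)/2. So the temperature of a switch is (a - b)/2.
Temperature = (Left option - Right option) / 2
= (20 - (-25)) / 2
= 45 / 2
= 45/2

45/2


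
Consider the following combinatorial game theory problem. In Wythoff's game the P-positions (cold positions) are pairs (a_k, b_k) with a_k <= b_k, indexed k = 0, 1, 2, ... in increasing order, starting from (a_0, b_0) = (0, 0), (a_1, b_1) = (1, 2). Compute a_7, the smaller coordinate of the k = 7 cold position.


By Wythoff's theorem, a_k = floor(k * phi) and b_k = floor(k * phi^2) = a_k + k, where phi = (1 + sqrt(5))/2 is the golden ratio.
phi = (1 + sqrt(5))/2 = 1.618034
k = 7
k * phi = 7 * 1.618034 = 11.326238
a_7 = floor(k * phi) = 11

11


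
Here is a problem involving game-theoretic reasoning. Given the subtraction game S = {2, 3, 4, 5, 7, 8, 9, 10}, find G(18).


The subtraction set is S = {2, 3, 4, 5, 7, 8, 9, 10}.
G(k) = mex{ G(k - s) : s in S, s <= k }. We compute iteratively: G(0) = 0.
G(1) = mex({}) = 0
G(2) = mex({0}) = 1
G(3) = mex({0}) = 1
G(4) = mex({0, 1}) = 2
G(5) = mex({0, 1}) = 2
G(6) = mex({0, 1, 2}) = 3
G(7) = mex({0, 1, 2}) = 3
G(8) = mex({0, 1, 2, 3}) = 4
G(9) = mex({0, 1, 2, 3}) = 4
G(10) = mex({0, 1, 2, 3, 4}) = 5
G(11) = mex({0, 1, 2, 3, 4}) = 5
G(12) = mex({1, 2, 3, 4, 5}) = 0
G(13) = mex({1, 2, 3, 4, 5}) = 0
G(14) = mex({0, 2, 3, 4, 5}) = 1
G(15) = mex({0, 2, 3, 4, 5}) = 1
G(16) = mex({0, 1, 3, 4, 5}) = 2
G(17) = mex({0, 1, 3, 4, 5}) = 2
G(18) = mex({0, 1, 2, 4, 5}) = 3
Therefore G(18) = 3.

3


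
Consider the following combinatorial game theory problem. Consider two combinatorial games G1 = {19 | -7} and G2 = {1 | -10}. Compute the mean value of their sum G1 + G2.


G1 = {19 | -7}, G2 = {1 | -10}
Each is a switch {a | b} with numbers a > b; its mean value is (a + b)/2, and mean value is additive over game sums: m(G1 + G2) = m(G1) + m(G2).
Mean of G1 = (19 + (-7))/2 = 12/2 = 6
Mean of G2 = (1 + (-10))/2 = -9/2 = -9/2
Mean of G1 + G2 = 6 + -9/2 = 3/2

3/2


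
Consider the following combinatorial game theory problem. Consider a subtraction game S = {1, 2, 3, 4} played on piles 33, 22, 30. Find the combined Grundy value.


Subtraction set: {1, 2, 3, 4}
For this subtraction set, G(n) = n mod 5 (period = max + 1 = 5).
Pile 1 (size 33): G(33) = 33 mod 5 = 3
Pile 2 (size 22): G(22) = 22 mod 5 = 2
Pile 3 (size 30): G(30) = 30 mod 5 = 0
Total Grundy value = XOR of all: 3 XOR 2 XOR 0 = 1

1


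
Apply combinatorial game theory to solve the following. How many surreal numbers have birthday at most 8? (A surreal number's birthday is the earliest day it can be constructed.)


Day 0: {|} = 0 is born. Count = 1.
Day n: the number of surreal numbers born by day n is 2^(n+1) - 1.
By day 0: 2^1 - 1 = 1
By day 1: 2^2 - 1 = 3
By day 2: 2^3 - 1 = 7
By day 3: 2^4 - 1 = 15
By day 4: 2^5 - 1 = 31
By day 5: 2^6 - 1 = 63
By day 6: 2^7 - 1 = 127
By day 7: 2^8 - 1 = 255
By day 8: 2^9 - 1 = 511
By day 8: 511 surreal numbers.

511


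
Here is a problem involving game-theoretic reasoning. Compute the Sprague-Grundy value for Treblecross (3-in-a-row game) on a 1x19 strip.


Treblecross: place X on empty cells; 3-in-a-row wins.
Playing within two cells of an existing X lets the opponent win at once, so sensible play treats the cells i-2..i+2 around each X as dead. The player left with no safe cell loses, so this is a normal-play take-away game on strips of safe cells.
Placing X at cell i (0-indexed) of a strip of k safe cells leaves independent strips of sizes max(0, i-2) and max(0, k-i-3). Hence G(k) = mex{ G(max(0,i-2)) XOR G(max(0,k-i-3)) : 0 <= i < k }, with G(0) = 0.
G(1): splits (0,0):0^0=0 -> mex({0}) = 1
G(2): splits (0,0):0^0=0 -> mex({0}) = 1
G(3): splits (0,0):0^0=0 -> mex({0}) = 1
G(4): splits (0,1):0^1=1 (0,0):0^0=0 -> mex({0, 1}) = 2
G(5): splits (0,2):0^1=1 (0,1):0^1=1 (0,0):0^0=0 -> mex({0, 1}) = 2
G(6) = mex({1}) = 0
G(7) = mex({0, 1, 2}) = 3
G(8) = mex({0, 1, 2}) = 3
G(9) = mex({0, 2}) = 1
G(10) = mex({0, 2, 3}) = 1
G(11) = mex({0, 3}) = 1
G(12) = mex({1, 3}) = 0
G(13) = mex({0, 1, 2, 3}) = 4
G(14) = mex({0, 1, 2}) = 3
G(15) = mex({0, 1, 2}) = 3
G(16) = mex({0, 1, 2, 4}) = 3
G(17) = mex({0, 1, 3, 4}) = 2
G(18) = mex({0, 1, 3, 4}) = 2
G(19) = mex({0, 1, 3, 5}) = 2
Therefore G(19) = 2.

2


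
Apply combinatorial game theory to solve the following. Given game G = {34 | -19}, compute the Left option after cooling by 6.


Original game: {34 | -19} (a switch {a | b} with a > b).
Cooling by t (for t below the temperature (a - b)/2 = 53/2) taxes each move by t: {a | b} cooled by t is {a - t | b + t}.
Cooling amount: t = 6
Cooled Left option: 34 - 6 = 28
Cooled Right option: -19 + 6 = -13
Cooled game: {28 | -13}
Left option = 28

28


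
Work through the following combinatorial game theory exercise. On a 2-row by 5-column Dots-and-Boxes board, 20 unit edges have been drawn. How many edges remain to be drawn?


Grid: 2 x 5 boxes, i.e. 3 rows and 6 columns of dots.
Horizontal edges: (rows + 1) * cols = 3 * 5 = 15
Vertical edges: rows * (cols + 1) = 2 * 6 = 12
Total edges: 15 + 12 = 27
Edges drawn: 20
Remaining: 27 - 20 = 7

7


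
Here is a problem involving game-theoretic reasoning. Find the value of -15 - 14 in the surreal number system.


x = -15, y = 14
x - y = -15 - 14 = -29

-29


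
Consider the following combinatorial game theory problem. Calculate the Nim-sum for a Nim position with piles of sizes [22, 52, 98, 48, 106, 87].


We need the XOR (exclusive or) of all pile sizes.
After XOR-ing pile 1 (size 22): 0 XOR 22 = 22
After XOR-ing pile 2 (size 52): 22 XOR 52 = 34
After XOR-ing pile 3 (size 98): 34 XOR 98 = 64
After XOR-ing pile 4 (size 48): 64 XOR 48 = 112
After XOR-ing pile 5 (size 106): 112 XOR 106 = 26
After XOR-ing pile 6 (size 87): 26 XOR 87 = 77
The Nim-value of this position is 77.

77


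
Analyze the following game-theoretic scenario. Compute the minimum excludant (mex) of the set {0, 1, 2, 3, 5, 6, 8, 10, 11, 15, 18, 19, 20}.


Set = {0, 1, 2, 3, 5, 6, 8, 10, 11, 15, 18, 19, 20}
0 is in the set.
1 is in the set.
2 is in the set.
3 is in the set.
4 is NOT in the set. This is the mex.
mex = 4

4


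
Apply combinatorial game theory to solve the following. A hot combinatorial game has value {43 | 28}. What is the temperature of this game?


The game is {43 | 28}, a switch {a | b} with numbers a > b.
Cooling {a | b} by t gives {a - t | b + t}, which stops being hot when a - t = b + t, i.e. at t = (a - b)/2. So the temperature of a switch is (a - b)/2.
Temperature = (Left option - Right option) / 2
= (43 - (28)) / 2
= 15 / 2
= 15/2

15/2


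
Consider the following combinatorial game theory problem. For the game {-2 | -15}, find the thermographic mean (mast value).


Game = {-2 | -15}, a switch {a | b} with numbers a > b.
Its thermograph has left wall a - t and right wall b + t, which meet at t = (a - b)/2, where both equal (a + b)/2. So the mast (mean value) is at (a + b)/2.
Mean = (-2 + (-15))/2 = -17/2 = -17/2

-17/2


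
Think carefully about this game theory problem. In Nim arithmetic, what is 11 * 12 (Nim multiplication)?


Nim multiplication is bilinear over XOR: (u XOR v) * w = (u*w) XOR (v*w).
So we split each operand into its bit components and XOR the pairwise Nim products.
11 = 1 + 2 + 8 (as XOR of powers of 2).
12 = 4 + 8 (as XOR of powers of 2).
Using the standard Nim-product table on single bits:
  2*2 = 3,   2*4 = 8,   2*8 = 12,
  4*4 = 6,   4*8 = 11,  8*8 = 13,
and  1*x = x (identity), k*l = l*k (commutative).
Pairwise Nim products:
  1 * 4 = 4
  1 * 8 = 8
  2 * 4 = 8
  2 * 8 = 12
  8 * 4 = 11
  8 * 8 = 13
XOR them: 4 XOR 8 XOR 8 XOR 12 XOR 11 XOR 13 = 14.
Result: 11 * 12 = 14 (in Nim).

14


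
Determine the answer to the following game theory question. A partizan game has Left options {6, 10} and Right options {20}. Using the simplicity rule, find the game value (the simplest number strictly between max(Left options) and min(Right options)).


Left options: {6, 10}, max = 10
Right options: {20}, min = 20
All options are numbers and max(Left) < min(Right), so by the simplicity theorem the value is the simplest (earliest-born) number strictly between 10 and 20.
Integers 11 through 19 all lie strictly between 10 and 20.
Among integers, the simplest (lowest birthday = smallest |n|; 0 is born on day 0, +-n on day n) is 11.
No non-integer in the interval can be simpler: if x is a non-integer in the interval, then floor(x) or ceil(x) also lies in the interval (the interval contains an integer), and both are proper prefixes of x's sign expansion, i.e. born earlier. So the game value is 11.
Game value = 11

11


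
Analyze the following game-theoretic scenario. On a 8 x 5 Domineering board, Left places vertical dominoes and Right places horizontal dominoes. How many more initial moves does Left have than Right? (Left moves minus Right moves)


Board is 8 x 5 (rows x cols).
Left (vertical) placements: (rows-1) * cols = 7 * 5 = 35
Right (horizontal) placements: rows * (cols-1) = 8 * 4 = 32
Advantage = Left - Right = 35 - 32 = 3

3


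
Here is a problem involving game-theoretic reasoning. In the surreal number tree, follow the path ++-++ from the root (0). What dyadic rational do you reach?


Sign expansion: ++-++
Rule: track bounds (lo, hi), initially (-inf, +inf). On '+', the current value becomes lo and we move to the simplest number in (value, hi): value + 1 if hi = +inf, otherwise the midpoint (value + hi)/2. On '-', the current value becomes hi and we move to value - 1 if lo = -inf, otherwise the midpoint (lo + value)/2.
Start at 0.
Step 1: sign = +, move right. Bounds: (0, +inf). Value = 1
Step 2: sign = +, move right. Bounds: (1, +inf). Value = 2
Step 3: sign = -, move left. Bounds: (1, 2). Value = 3/2
Step 4: sign = +, move right. Bounds: (3/2, 2). Value = 7/4
Step 5: sign = +, move right. Bounds: (7/4, 2). Value = 15/8
The surreal number with sign expansion ++-++ is 15/8.

15/8


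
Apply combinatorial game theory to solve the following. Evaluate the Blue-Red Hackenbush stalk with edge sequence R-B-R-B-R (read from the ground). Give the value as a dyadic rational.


Edges (from ground): R-B-R-B-R
By Berlekamp's sign-expansion rule, a Blue-Red Hackenbush stalk has the value of the surreal number whose sign sequence is the edge sequence with B -> + and R -> -.
Sign sequence: -+-+-
Trace the sign expansion in the surreal number tree, starting from 0:
Edge 1: R (sign -) -> bounds (-inf, 0), value = -1
Edge 2: B (sign +) -> bounds (-1, 0), value = -1/2
Edge 3: R (sign -) -> bounds (-1, -1/2), value = -3/4
Edge 4: B (sign +) -> bounds (-3/4, -1/2), value = -5/8
Edge 5: R (sign -) -> bounds (-3/4, -5/8), value = -11/16
Game value = -11/16

-11/16


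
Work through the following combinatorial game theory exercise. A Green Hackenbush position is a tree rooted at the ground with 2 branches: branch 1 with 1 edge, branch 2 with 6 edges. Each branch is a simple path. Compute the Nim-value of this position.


The tree has 2 branches from the ground vertex.
In Green Hackenbush, the Nim-value of a simple path of length k is k.
Branch 1: length 1, Nim-value = 1
Branch 2: length 6, Nim-value = 6
Total Nim-value = XOR of all branch values:
0 XOR 1 = 1
1 XOR 6 = 7
Nim-value of the tree = 7

7


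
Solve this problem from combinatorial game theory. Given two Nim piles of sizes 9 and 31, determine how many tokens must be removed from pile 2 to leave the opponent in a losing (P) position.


Piles: 9 and 31
Current XOR: 9 XOR 31 = 22 (non-zero, so this is an N-position).
To make the XOR zero, we need to find a move that balances the piles.
For pile 2 (size 31): target = 31 XOR 22 = 9
We reduce pile 2 from 31 to 9.
Tokens removed: 31 - 9 = 22
Verification: 9 XOR 9 = 0

22


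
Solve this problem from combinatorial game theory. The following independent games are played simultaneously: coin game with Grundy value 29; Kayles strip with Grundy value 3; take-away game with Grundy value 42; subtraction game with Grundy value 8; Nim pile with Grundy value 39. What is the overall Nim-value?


By the Sprague-Grundy theorem, the Grundy value of a sum of games is the XOR of individual Grundy values.
coin game: Grundy value = 29. Running XOR: 0 XOR 29 = 29
Kayles strip: Grundy value = 3. Running XOR: 29 XOR 3 = 30
take-away game: Grundy value = 42. Running XOR: 30 XOR 42 = 52
subtraction game: Grundy value = 8. Running XOR: 52 XOR 8 = 60
Nim pile: Grundy value = 39. Running XOR: 60 XOR 39 = 27
The combined Grundy value is 27.

27


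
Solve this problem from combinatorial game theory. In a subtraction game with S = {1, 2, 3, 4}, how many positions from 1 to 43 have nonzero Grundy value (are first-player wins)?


Subtraction set S = {1, 2, 3, 4}, so G(n) = n mod 5.
G(n) = 0 when n is a multiple of 5.
Multiples of 5 in [1, 43]: 8
N-positions (nonzero Grundy) = 43 - 8 = 35

35


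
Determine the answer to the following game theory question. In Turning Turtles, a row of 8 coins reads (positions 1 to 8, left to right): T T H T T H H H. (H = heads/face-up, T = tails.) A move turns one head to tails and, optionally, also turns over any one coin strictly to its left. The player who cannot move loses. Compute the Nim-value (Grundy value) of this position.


Coins: T T H T T H H H
Key fact: a single head at position k behaves exactly like a Nim heap of size k (turning it to T and optionally flipping a coin at j < k corresponds to moving the heap from k to j, or to 0), and heads combine as a disjunctive sum (two heads at the same place would cancel, matching j XOR j = 0). So the Nim-value is the XOR of the 1-indexed positions of the heads.
Face-up positions (1-indexed): [3, 6, 7, 8]
XOR 0 with 3: 0 XOR 3 = 3
XOR 3 with 6: 3 XOR 6 = 5
XOR 5 with 7: 5 XOR 7 = 2
XOR 2 with 8: 2 XOR 8 = 10
Nim-value = 10

10


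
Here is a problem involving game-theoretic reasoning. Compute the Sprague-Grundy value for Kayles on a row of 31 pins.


Kayles: a move removes 1 or 2 adjacent pins from a contiguous row.
Removing pins from a row of k leaves two independent rows (a, b) with a + b = k - 1 (one pin) or a + b = k - 2 (two pins); an end removal gives a = 0.
By Sprague-Grundy, G(k) = mex{ G(a) XOR G(b) } over all these splits. G(0) = 0.
G(1): splits (0,0):0^0=0 -> mex({0}) = 1
G(2): splits (0,1):0^1=1 (0,0):0^0=0 -> mex({0, 1}) = 2
G(3): splits (0,2):0^2=2 (1,1):1^1=0 (0,1):0^1=1 -> mex({0, 1, 2}) = 3
G(4): splits (0,3):0^3=3 (1,2):1^2=3 (0,2):0^2=2 (1,1):1^1=0 -> mex({0, 2, 3}) = 1
G(5): splits (0,4):0^1=1 (1,3):1^3=2 (2,2):2^2=0 (0,3):0^3=3 (1,2):1^2=3 -> mex({0, 1, 2, 3}) = 4
G(6) = mex({0, 1, 2, 4}) = 3
G(7) = mex({0, 1, 3, 4, 5}) = 2
G(8) = mex({0, 2, 3, 5, 6}) = 1
G(9) = mex({0, 1, 2, 3, 6, 7}) = 4
G(10) = mex({0, 1, 3, 4, 5, 7}) = 2
G(11) = mex({0, 1, 2, 3, 4, 5}) = 6
G(12) = mex({0, 1, 2, 3, 5, 6, 7}) = 4
G(13) = mex({0, 2, 3, 4, 6, 7}) = 1
G(14) = mex({0, 1, 4, 5, 6, 7}) = 2
G(15) = mex({0, 1, 2, 3, 4, 5, 6}) = 7
G(16) = mex({0, 2, 3, 5, 6, 7}) = 1
G(17) = mex({0, 1, 2, 3, 5, 6, 7}) = 4
G(18) = mex({0, 1, 2, 4, 5, 6}) = 3
G(19) = mex({0, 1, 3, 4, 5, 7}) = 2
G(20) = mex({0, 2, 3, 4, 5, 6, 7}) = 1
G(21) = mex({0, 1, 2, 3, 5, 6, 7}) = 4
G(22) = mex({0, 1, 2, 3, 4, 5, 7}) = 6
G(23) = mex({0, 1, 2, 3, 4, 5, 6}) = 7
G(24) = mex({0, 1, 2, 3, 5, 6, 7}) = 4
G(25) = mex({0, 2, 3, 4, 6, 7}) = 1
G(26) = mex({0, 1, 3, 4, 5, 6, 7}) = 2
G(27) = mex({0, 1, 2, 3, 4, 5, 6, 7}) = 8
G(28) = mex({0, 1, 2, 3, 4, 6, 7, 8}) = 5
G(29) = mex({0, 1, 2, 3, 5, 6, 7, 8, 9}) = 4
G(30) = mex({0, 1, 2, 3, 4, 5, 6, 9, 10}) = 7
G(31) = mex({0, 1, 3, 4, 5, 7, 10, 11}) = 2
Therefore G(31) = 2.

2


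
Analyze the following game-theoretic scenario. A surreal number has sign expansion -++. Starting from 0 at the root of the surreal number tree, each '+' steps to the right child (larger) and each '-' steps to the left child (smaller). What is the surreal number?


Sign expansion: -++
Rule: track bounds (lo, hi), initially (-inf, +inf). On '+', the current value becomes lo and we move to the simplest number in (value, hi): value + 1 if hi = +inf, otherwise the midpoint (value + hi)/2. On '-', the current value becomes hi and we move to value - 1 if lo = -inf, otherwise the midpoint (lo + value)/2.
Start at 0.
Step 1: sign = -, move left. Bounds: (-inf, 0). Value = -1
Step 2: sign = +, move right. Bounds: (-1, 0). Value = -1/2
Step 3: sign = +, move right. Bounds: (-1/2, 0). Value = -1/4
The surreal number with sign expansion -++ is -1/4.

-1/4


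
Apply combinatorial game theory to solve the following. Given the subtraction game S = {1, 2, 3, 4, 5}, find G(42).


The subtraction set is S = {1, 2, 3, 4, 5}.
G(k) = mex{ G(k - s) : s in S, s <= k }. We compute iteratively: G(0) = 0.
G(1) = mex({0}) = 1
G(2) = mex({0, 1}) = 2
G(3) = mex({0, 1, 2}) = 3
G(4) = mex({0, 1, 2, 3}) = 4
G(5) = mex({0, 1, 2, 3, 4}) = 5
G(6) = mex({1, 2, 3, 4, 5}) = 0
G(7) = mex({0, 2, 3, 4, 5}) = 1
G(8) = mex({0, 1, 3, 4, 5}) = 2
G(9) = mex({0, 1, 2, 4, 5}) = 3
G(10) = mex({0, 1, 2, 3, 5}) = 4
Observe that G(6)..G(10) = 0, 1, 2, 3, 4 repeats G(0)..G(4) = 0, 1, 2, 3, 4.
For k >= max(S) = 5, G(k) is determined by the previous 5 values G(k-5)..G(k-1); a window of 5 consecutive values has recurred shifted by 6, so by induction G(k + 6) = G(k) for all k >= 0: the sequence is periodic from the start with period 6.
One period: G(0..5) = 0, 1, 2, 3, 4, 5.
42 mod 6 = 0, so G(42) = G(0) = 0.

0


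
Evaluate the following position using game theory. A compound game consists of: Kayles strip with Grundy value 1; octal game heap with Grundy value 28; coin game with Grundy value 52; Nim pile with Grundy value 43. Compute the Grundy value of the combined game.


By the Sprague-Grundy theorem, the Grundy value of a sum of games is the XOR of individual Grundy values.
Kayles strip: Grundy value = 1. Running XOR: 0 XOR 1 = 1
octal game heap: Grundy value = 28. Running XOR: 1 XOR 28 = 29
coin game: Grundy value = 52. Running XOR: 29 XOR 52 = 41
Nim pile: Grundy value = 43. Running XOR: 41 XOR 43 = 2
The combined Grundy value is 2.

2


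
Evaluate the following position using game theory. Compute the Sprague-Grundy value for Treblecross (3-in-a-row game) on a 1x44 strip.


Treblecross: place X on empty cells; 3-in-a-row wins.
Playing within two cells of an existing X lets the opponent win at once, so sensible play treats the cells i-2..i+2 around each X as dead. The player left with no safe cell loses, so this is a normal-play take-away game on strips of safe cells.
Placing X at cell i (0-indexed) of a strip of k safe cells leaves independent strips of sizes max(0, i-2) and max(0, k-i-3). Hence G(k) = mex{ G(max(0,i-2)) XOR G(max(0,k-i-3)) : 0 <= i < k }, with G(0) = 0.
G(1): splits (0,0):0^0=0 -> mex({0}) = 1
G(2): splits (0,0):0^0=0 -> mex({0}) = 1
G(3): splits (0,0):0^0=0 -> mex({0}) = 1
G(4): splits (0,1):0^1=1 (0,0):0^0=0 -> mex({0, 1}) = 2
G(5): splits (0,2):0^1=1 (0,1):0^1=1 (0,0):0^0=0 -> mex({0, 1}) = 2
G(6) = mex({1}) = 0
G(7) = mex({0, 1, 2}) = 3
G(8) = mex({0, 1, 2}) = 3
G(9) = mex({0, 2}) = 1
G(10) = mex({0, 2, 3}) = 1
G(11) = mex({0, 3}) = 1
G(12) = mex({1, 3}) = 0
G(13) = mex({0, 1, 2, 3}) = 4
G(14) = mex({0, 1, 2}) = 3
G(15) = mex({0, 1, 2}) = 3
G(16) = mex({0, 1, 2, 4}) = 3
G(17) = mex({0, 1, 3, 4}) = 2
G(18) = mex({0, 1, 3, 4}) = 2
G(19) = mex({0, 1, 3, 5}) = 2
G(20) = mex({0, 1, 2, 3, 5}) = 4
G(21) = mex({0, 1, 2, 3, 5}) = 4
G(22) = mex({1, 2, 6}) = 0
G(23) = mex({0, 1, 2, 3, 4, 6}) = 5
G(24) = mex({0, 1, 2, 3, 4}) = 5
G(25) = mex({0, 1, 3, 4, 7}) = 2
G(26) = mex({0, 1, 3, 4, 5, 7}) = 2
G(27) = mex({0, 1, 3, 5}) = 2
G(28) = mex({0, 1, 2, 5}) = 3
G(29) = mex({0, 1, 2, 4, 5, 6}) = 3
G(30) = mex({1, 2, 4, 6}) = 0
G(31) = mex({0, 1, 2, 3, 4, 6}) = 5
G(32) = mex({1, 2, 3, 4, 7}) = 0
G(33) = mex({0, 3, 7}) = 1
G(34) = mex({0, 2, 3, 5, 7}) = 1
G(35) = mex({0, 2, 3, 5, 6}) = 1
G(36) = mex({0, 1, 2, 5, 6}) = 3
G(37) = mex({0, 1, 2, 4, 5, 6}) = 3
G(38) = mex({0, 1, 2, 4}) = 3
G(39) = mex({0, 1, 2, 3, 4, 7}) = 5
G(40) = mex({0, 1, 2, 3, 4, 5, 7}) = 6
G(41) = mex({0, 1, 2, 3, 5, 7}) = 4
G(42) = mex({0, 1, 2, 3, 5, 6, 7}) = 4
G(43) = mex({0, 2, 3, 5, 6}) = 1
G(44) = mex({1, 2, 3, 4, 5, 6}) = 0
Therefore G(44) = 0.

0


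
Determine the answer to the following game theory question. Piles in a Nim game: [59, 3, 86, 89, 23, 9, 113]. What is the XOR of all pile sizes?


We need the XOR (exclusive or) of all pile sizes.
After XOR-ing pile 1 (size 59): 0 XOR 59 = 59
After XOR-ing pile 2 (size 3): 59 XOR 3 = 56
After XOR-ing pile 3 (size 86): 56 XOR 86 = 110
After XOR-ing pile 4 (size 89): 110 XOR 89 = 55
After XOR-ing pile 5 (size 23): 55 XOR 23 = 32
After XOR-ing pile 6 (size 9): 32 XOR 9 = 41
After XOR-ing pile 7 (size 113): 41 XOR 113 = 88
The Nim-value of this position is 88.

88


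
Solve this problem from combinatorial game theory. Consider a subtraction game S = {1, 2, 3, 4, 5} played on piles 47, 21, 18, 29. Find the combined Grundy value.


Subtraction set: {1, 2, 3, 4, 5}
For this subtraction set, G(n) = n mod 6 (period = max + 1 = 6).
Pile 1 (size 47): G(47) = 47 mod 6 = 5
Pile 2 (size 21): G(21) = 21 mod 6 = 3
Pile 3 (size 18): G(18) = 18 mod 6 = 0
Pile 4 (size 29): G(29) = 29 mod 6 = 5
Total Grundy value = XOR of all: 5 XOR 3 XOR 0 XOR 5 = 3

3


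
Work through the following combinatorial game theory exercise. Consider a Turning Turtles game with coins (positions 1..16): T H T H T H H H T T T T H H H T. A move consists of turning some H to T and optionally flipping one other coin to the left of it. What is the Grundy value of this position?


Coins: T H T H T H H H T T T T H H H T
Key fact: a single head at position k behaves exactly like a Nim heap of size k (turning it to T and optionally flipping a coin at j < k corresponds to moving the heap from k to j, or to 0), and heads combine as a disjunctive sum (two heads at the same place would cancel, matching j XOR j = 0). So the Nim-value is the XOR of the 1-indexed positions of the heads.
Face-up positions (1-indexed): [2, 4, 6, 7, 8, 13, 14, 15]
XOR 0 with 2: 0 XOR 2 = 2
XOR 2 with 4: 2 XOR 4 = 6
XOR 6 with 6: 6 XOR 6 = 0
XOR 0 with 7: 0 XOR 7 = 7
XOR 7 with 8: 7 XOR 8 = 15
XOR 15 with 13: 15 XOR 13 = 2
XOR 2 with 14: 2 XOR 14 = 12
XOR 12 with 15: 12 XOR 15 = 3
Nim-value = 3

3


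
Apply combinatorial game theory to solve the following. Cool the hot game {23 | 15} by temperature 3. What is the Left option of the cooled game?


Original game: {23 | 15} (a switch {a | b} with a > b).
Cooling by t (for t below the temperature (a - b)/2 = 4) taxes each move by t: {a | b} cooled by t is {a - t | b + t}.
Cooling amount: t = 3
Cooled Left option: 23 - 3 = 20
Cooled Right option: 15 + 3 = 18
Cooled game: {20 | 18}
Left option = 20

20


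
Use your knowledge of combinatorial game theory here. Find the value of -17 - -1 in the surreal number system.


x = -17, y = -1
x - y = -17 - -1 = -16

-16


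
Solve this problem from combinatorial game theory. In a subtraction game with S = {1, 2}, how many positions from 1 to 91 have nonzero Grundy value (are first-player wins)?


Subtraction set S = {1, 2}, so G(n) = n mod 3.
G(n) = 0 when n is a multiple of 3.
Multiples of 3 in [1, 91]: 30
N-positions (nonzero Grundy) = 91 - 30 = 61

61


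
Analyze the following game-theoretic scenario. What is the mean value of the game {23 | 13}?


Game = {23 | 13}, a switch {a | b} with numbers a > b.
Its thermograph has left wall a - t and right wall b + t, which meet at t = (a - b)/2, where both equal (a + b)/2. So the mast (mean value) is at (a + b)/2.
Mean = (23 + (13))/2 = 36/2 = 18

18


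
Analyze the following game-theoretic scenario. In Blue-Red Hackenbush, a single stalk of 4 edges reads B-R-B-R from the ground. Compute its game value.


Edges (from ground): B-R-B-R
By Berlekamp's sign-expansion rule, a Blue-Red Hackenbush stalk has the value of the surreal number whose sign sequence is the edge sequence with B -> + and R -> -.
Sign sequence: +-+-
Trace the sign expansion in the surreal number tree, starting from 0:
Edge 1: B (sign +) -> bounds (0, +inf), value = 1
Edge 2: R (sign -) -> bounds (0, 1), value = 1/2
Edge 3: B (sign +) -> bounds (1/2, 1), value = 3/4
Edge 4: R (sign -) -> bounds (1/2, 3/4), value = 5/8
Game value = 5/8

5/8


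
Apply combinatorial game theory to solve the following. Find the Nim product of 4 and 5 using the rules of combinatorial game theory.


Nim multiplication is bilinear over XOR: (u XOR v) * w = (u*w) XOR (v*w).
So we split each operand into its bit components and XOR the pairwise Nim products.
4 = 4 (as XOR of powers of 2).
5 = 1 + 4 (as XOR of powers of 2).
Using the standard Nim-product table on single bits:
  2*2 = 3,   2*4 = 8,   2*8 = 12,
  4*4 = 6,   4*8 = 11,  8*8 = 13,
and  1*x = x (identity), k*l = l*k (commutative).
Pairwise Nim products:
  4 * 1 = 4
  4 * 4 = 6
XOR them: 4 XOR 6 = 2.
Result: 4 * 5 = 2 (in Nim).

2


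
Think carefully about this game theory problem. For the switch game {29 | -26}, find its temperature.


The game is {29 | -26}, a switch {a | b} with numbers a > b.
Cooling {a | b} by t gives {a - t | b + t}, which stops being hot when a - t = b + t, i.e. at t = (a - b)/2. So the temperature of a switch is (a - b)/2.
Temperature = (Left option - Right option) / 2
= (29 - (-26)) / 2
= 55 / 2
= 55/2

55/2


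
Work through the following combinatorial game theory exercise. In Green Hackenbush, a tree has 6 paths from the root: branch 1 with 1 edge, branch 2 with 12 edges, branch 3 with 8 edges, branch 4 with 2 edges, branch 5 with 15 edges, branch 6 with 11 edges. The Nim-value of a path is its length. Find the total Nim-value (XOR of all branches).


The tree has 6 branches from the ground vertex.
In Green Hackenbush, the Nim-value of a simple path of length k is k.
Branch 1: length 1, Nim-value = 1
Branch 2: length 12, Nim-value = 12
Branch 3: length 8, Nim-value = 8
Branch 4: length 2, Nim-value = 2
Branch 5: length 15, Nim-value = 15
Branch 6: length 11, Nim-value = 11
Total Nim-value = XOR of all branch values:
0 XOR 1 = 1
1 XOR 12 = 13
13 XOR 8 = 5
5 XOR 2 = 7
7 XOR 15 = 8
8 XOR 11 = 3
Nim-value of the tree = 3

3


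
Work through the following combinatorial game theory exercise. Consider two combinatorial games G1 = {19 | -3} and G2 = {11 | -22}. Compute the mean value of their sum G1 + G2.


G1 = {19 | -3}, G2 = {11 | -22}
Each is a switch {a | b} with numbers a > b; its mean value is (a + b)/2, and mean value is additive over game sums: m(G1 + G2) = m(G1) + m(G2).
Mean of G1 = (19 + (-3))/2 = 16/2 = 8
Mean of G2 = (11 + (-22))/2 = -11/2 = -11/2
Mean of G1 + G2 = 8 + -11/2 = 5/2

5/2


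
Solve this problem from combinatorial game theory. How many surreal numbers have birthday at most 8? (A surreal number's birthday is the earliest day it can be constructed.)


Day 0: {|} = 0 is born. Count = 1.
Day n: the number of surreal numbers born by day n is 2^(n+1) - 1.
By day 0: 2^1 - 1 = 1
By day 1: 2^2 - 1 = 3
By day 2: 2^3 - 1 = 7
By day 3: 2^4 - 1 = 15
By day 4: 2^5 - 1 = 31
By day 5: 2^6 - 1 = 63
By day 6: 2^7 - 1 = 127
By day 7: 2^8 - 1 = 255
By day 8: 2^9 - 1 = 511
By day 8: 511 surreal numbers.

511


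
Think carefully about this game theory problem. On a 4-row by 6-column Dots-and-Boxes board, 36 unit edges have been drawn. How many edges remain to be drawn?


Grid: 4 x 6 boxes, i.e. 5 rows and 7 columns of dots.
Horizontal edges: (rows + 1) * cols = 5 * 6 = 30
Vertical edges: rows * (cols + 1) = 4 * 7 = 28
Total edges: 30 + 28 = 58
Edges drawn: 36
Remaining: 58 - 36 = 22

22


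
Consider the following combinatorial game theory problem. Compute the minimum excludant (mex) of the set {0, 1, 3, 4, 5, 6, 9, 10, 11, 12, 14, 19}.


Set = {0, 1, 3, 4, 5, 6, 9, 10, 11, 12, 14, 19}
0 is in the set.
1 is in the set.
2 is NOT in the set. This is the mex.
mex = 2

2


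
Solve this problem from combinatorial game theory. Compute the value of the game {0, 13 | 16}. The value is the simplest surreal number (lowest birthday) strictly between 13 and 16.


Left options: {0, 13}, max = 13
Right options: {16}, min = 16
All options are numbers and max(Left) < min(Right), so by the simplicity theorem the value is the simplest (earliest-born) number strictly between 13 and 16.
Integers 14 through 15 all lie strictly between 13 and 16.
Among integers, the simplest (lowest birthday = smallest |n|; 0 is born on day 0, +-n on day n) is 14.
No non-integer in the interval can be simpler: if x is a non-integer in the interval, then floor(x) or ceil(x) also lies in the interval (the interval contains an integer), and both are proper prefixes of x's sign expansion, i.e. born earlier. So the game value is 14.
Game value = 14

14


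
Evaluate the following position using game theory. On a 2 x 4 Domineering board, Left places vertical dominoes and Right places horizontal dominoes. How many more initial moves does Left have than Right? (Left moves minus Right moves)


Board is 2 x 4 (rows x cols).
Left (vertical) placements: (rows-1) * cols = 1 * 4 = 4
Right (horizontal) placements: rows * (cols-1) = 2 * 3 = 6
Advantage = Left - Right = 4 - 6 = -2

-2


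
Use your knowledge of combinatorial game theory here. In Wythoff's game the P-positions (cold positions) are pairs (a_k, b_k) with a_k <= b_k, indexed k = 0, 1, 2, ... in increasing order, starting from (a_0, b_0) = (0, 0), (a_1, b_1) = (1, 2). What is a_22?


By Wythoff's theorem, a_k = floor(k * phi) and b_k = floor(k * phi^2) = a_k + k, where phi = (1 + sqrt(5))/2 is the golden ratio.
phi = (1 + sqrt(5))/2 = 1.618034
k = 22
k * phi = 22 * 1.618034 = 35.596748
a_22 = floor(k * phi) = 35

35


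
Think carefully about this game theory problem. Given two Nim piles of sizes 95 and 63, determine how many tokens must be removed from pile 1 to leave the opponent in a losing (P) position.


Piles: 95 and 63
Current XOR: 95 XOR 63 = 96 (non-zero, so this is an N-position).
To make the XOR zero, we need to find a move that balances the piles.
For pile 1 (size 95): target = 95 XOR 96 = 63
We reduce pile 1 from 95 to 63.
Tokens removed: 95 - 63 = 32
Verification: 63 XOR 63 = 0

32


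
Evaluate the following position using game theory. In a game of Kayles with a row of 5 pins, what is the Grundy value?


Kayles: a move removes 1 or 2 adjacent pins from a contiguous row.
Removing pins from a row of k leaves two independent rows (a, b) with a + b = k - 1 (one pin) or a + b = k - 2 (two pins); an end removal gives a = 0.
By Sprague-Grundy, G(k) = mex{ G(a) XOR G(b) } over all these splits. G(0) = 0.
G(1): splits (0,0):0^0=0 -> mex({0}) = 1
G(2): splits (0,1):0^1=1 (0,0):0^0=0 -> mex({0, 1}) = 2
G(3): splits (0,2):0^2=2 (1,1):1^1=0 (0,1):0^1=1 -> mex({0, 1, 2}) = 3
G(4): splits (0,3):0^3=3 (1,2):1^2=3 (0,2):0^2=2 (1,1):1^1=0 -> mex({0, 2, 3}) = 1
G(5): splits (0,4):0^1=1 (1,3):1^3=2 (2,2):2^2=0 (0,3):0^3=3 (1,2):1^2=3 -> mex({0, 1, 2, 3}) = 4
Therefore G(5) = 4.

4


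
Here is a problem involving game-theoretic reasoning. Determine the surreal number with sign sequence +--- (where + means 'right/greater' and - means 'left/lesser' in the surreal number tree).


Sign expansion: +---
Rule: track bounds (lo, hi), initially (-inf, +inf). On '+', the current value becomes lo and we move to the simplest number in (value, hi): value + 1 if hi = +inf, otherwise the midpoint (value + hi)/2. On '-', the current value becomes hi and we move to value - 1 if lo = -inf, otherwise the midpoint (lo + value)/2.
Start at 0.
Step 1: sign = +, move right. Bounds: (0, +inf). Value = 1
Step 2: sign = -, move left. Bounds: (0, 1). Value = 1/2
Step 3: sign = -, move left. Bounds: (0, 1/2). Value = 1/4
Step 4: sign = -, move left. Bounds: (0, 1/4). Value = 1/8
The surreal number with sign expansion +--- is 1/8.

1/8


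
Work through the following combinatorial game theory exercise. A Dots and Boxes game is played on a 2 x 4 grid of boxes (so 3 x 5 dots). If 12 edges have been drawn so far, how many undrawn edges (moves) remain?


Grid: 2 x 4 boxes, i.e. 3 rows and 5 columns of dots.
Horizontal edges: (rows + 1) * cols = 3 * 4 = 12
Vertical edges: rows * (cols + 1) = 2 * 5 = 10
Total edges: 12 + 10 = 22
Edges drawn: 12
Remaining: 22 - 12 = 10

10


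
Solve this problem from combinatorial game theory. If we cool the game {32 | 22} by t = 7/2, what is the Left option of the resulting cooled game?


Original game: {32 | 22} (a switch {a | b} with a > b).
Cooling by t (for t below the temperature (a - b)/2 = 5) taxes each move by t: {a | b} cooled by t is {a - t | b + t}.
Cooling amount: t = 7/2
Cooled Left option: 32 - 7/2 = 57/2
Cooled Right option: 22 + 7/2 = 51/2
Cooled game: {57/2 | 51/2}
Left option = 57/2

57/2


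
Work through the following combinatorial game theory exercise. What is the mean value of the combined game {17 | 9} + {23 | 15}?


G1 = {17 | 9}, G2 = {23 | 15}
Each is a switch {a | b} with numbers a > b; its mean value is (a + b)/2, and mean value is additive over game sums: m(G1 + G2) = m(G1) + m(G2).
Mean of G1 = (17 + (9))/2 = 26/2 = 13
Mean of G2 = (23 + (15))/2 = 38/2 = 19
Mean of G1 + G2 = 13 + 19 = 32

32


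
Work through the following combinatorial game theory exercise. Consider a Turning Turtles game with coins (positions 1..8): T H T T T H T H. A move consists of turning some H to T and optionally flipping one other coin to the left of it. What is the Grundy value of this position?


Coins: T H T T T H T H
Key fact: a single head at position k behaves exactly like a Nim heap of size k (turning it to T and optionally flipping a coin at j < k corresponds to moving the heap from k to j, or to 0), and heads combine as a disjunctive sum (two heads at the same place would cancel, matching j XOR j = 0). So the Nim-value is the XOR of the 1-indexed positions of the heads.
Face-up positions (1-indexed): [2, 6, 8]
XOR 0 with 2: 0 XOR 2 = 2
XOR 2 with 6: 2 XOR 6 = 4
XOR 4 with 8: 4 XOR 8 = 12
Nim-value = 12

12


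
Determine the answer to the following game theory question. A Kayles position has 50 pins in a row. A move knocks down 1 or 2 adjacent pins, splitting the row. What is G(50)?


Kayles: a move removes 1 or 2 adjacent pins from a contiguous row.
Removing pins from a row of k leaves two independent rows (a, b) with a + b = k - 1 (one pin) or a + b = k - 2 (two pins); an end removal gives a = 0.
By Sprague-Grundy, G(k) = mex{ G(a) XOR G(b) } over all these splits. G(0) = 0.
G(1): splits (0,0):0^0=0 -> mex({0}) = 1
G(2): splits (0,1):0^1=1 (0,0):0^0=0 -> mex({0, 1}) = 2
G(3): splits (0,2):0^2=2 (1,1):1^1=0 (0,1):0^1=1 -> mex({0, 1, 2}) = 3
G(4): splits (0,3):0^3=3 (1,2):1^2=3 (0,2):0^2=2 (1,1):1^1=0 -> mex({0, 2, 3}) = 1
G(5): splits (0,4):0^1=1 (1,3):1^3=2 (2,2):2^2=0 (0,3):0^3=3 (1,2):1^2=3 -> mex({0, 1, 2, 3}) = 4
G(6) = mex({0, 1, 2, 4}) = 3
G(7) = mex({0, 1, 3, 4, 5}) = 2
G(8) = mex({0, 2, 3, 5, 6}) = 1
G(9) = mex({0, 1, 2, 3, 6, 7}) = 4
G(10) = mex({0, 1, 3, 4, 5, 7}) = 2
G(11) = mex({0, 1, 2, 3, 4, 5}) = 6
G(12) = mex({0, 1, 2, 3, 5, 6, 7}) = 4
G(13) = mex({0, 2, 3, 4, 6, 7}) = 1
G(14) = mex({0, 1, 4, 5, 6, 7}) = 2
G(15) = mex({0, 1, 2, 3, 4, 5, 6}) = 7
G(16) = mex({0, 2, 3, 5, 6, 7}) = 1
G(17) = mex({0, 1, 2, 3, 5, 6, 7}) = 4
G(18) = mex({0, 1, 2, 4, 5, 6}) = 3
G(19) = mex({0, 1, 3, 4, 5, 7}) = 2
G(20) = mex({0, 2, 3, 4, 5, 6, 7}) = 1
G(21) = mex({0, 1, 2, 3, 5, 6, 7}) = 4
G(22) = mex({0, 1, 2, 3, 4, 5, 7}) = 6
G(23) = mex({0, 1, 2, 3, 4, 5, 6}) = 7
G(24) = mex({0, 1, 2, 3, 5, 6, 7}) = 4
G(25) = mex({0, 2, 3, 4, 6, 7}) = 1
G(26) = mex({0, 1, 3, 4, 5, 6, 7}) = 2
G(27) = mex({0, 1, 2, 3, 4, 5, 6, 7}) = 8
G(28) = mex({0, 1, 2, 3, 4, 6, 7, 8}) = 5
G(29) = mex({0, 1, 2, 3, 5, 6, 7, 8, 9}) = 4
G(30) = mex({0, 1, 2, 3, 4, 5, 6, 9, 10}) = 7
G(31) = mex({0, 1, 3, 4, 5, 7, 10, 11}) = 2
G(32) = mex({0, 2, 3, 4, 5, 6, 7, 9, 11}) = 1
G(33) = mex({0, 1, 2, 3, 4, 5, 6, 7, 9, 12}) = 8
G(34) = mex({0, 1, 2, 3, 4, 5, 7, 8, 11, 12}) = 6
G(35) = mex({0, 1, 2, 3, 4, 5, 6, 8, 9, 10, 11}) = 7
G(36) = mex({0, 1, 2, 3, 5, 6, 7, 9, 10}) = 4
G(37) = mex({0, 2, 3, 4, 6, 7, 9, 10, 11, 12}) = 1
G(38) = mex({0, 1, 3, 4, 5, 6, 7, 9, 10, 11, 12}) = 2
G(39) = mex({0, 1, 2, 4, 5, 6, 7, 9, 10, 12, 14}) = 3
G(40) = mex({0, 2, 3, 4, 6, 7, 11, 12, 14}) = 1
G(41) = mex({0, 1, 2, 3, 5, 6, 7, 9, 10, 11, 12}) = 4
G(42) = mex({0, 1, 2, 3, 4, 5, 6, 9, 10}) = 7
G(43) = mex({0, 1, 3, 4, 5, 7, 9, 10, 12, 15}) = 2
G(44) = mex({0, 2, 3, 4, 5, 6, 7, 9, 10, 12, 15}) = 1
G(45) = mex({0, 1, 2, 3, 4, 5, 6, 7, 9, 10, 12, 14}) = 8
G(46) = mex({0, 1, 3, 4, 5, 7, 8, 11, 12, 14}) = 2
G(47) = mex({0, 1, 2, 3, 4, 5, 6, 8, 9, 10, 11, 12}) = 7
G(48) = mex({0, 1, 2, 3, 5, 6, 7, 9, 10}) = 4
G(49) = mex({0, 2, 3, 4, 6, 7, 9, 10, 11, 12, 15}) = 1
G(50) = mex({0, 1, 4, 5, 6, 7, 9, 11, 12, 14, 15}) = 2
Therefore G(50) = 2.

2


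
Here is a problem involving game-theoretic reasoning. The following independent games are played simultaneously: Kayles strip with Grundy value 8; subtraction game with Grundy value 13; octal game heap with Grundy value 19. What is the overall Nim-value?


By the Sprague-Grundy theorem, the Grundy value of a sum of games is the XOR of individual Grundy values.
Kayles strip: Grundy value = 8. Running XOR: 0 XOR 8 = 8
subtraction game: Grundy value = 13. Running XOR: 8 XOR 13 = 5
octal game heap: Grundy value = 19. Running XOR: 5 XOR 19 = 22
The combined Grundy value is 22.

22


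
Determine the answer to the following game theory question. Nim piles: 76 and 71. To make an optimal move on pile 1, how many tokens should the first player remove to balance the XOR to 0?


Piles: 76 and 71
Current XOR: 76 XOR 71 = 11 (non-zero, so this is an N-position).
To make the XOR zero, we need to find a move that balances the piles.
For pile 1 (size 76): target = 76 XOR 11 = 71
We reduce pile 1 from 76 to 71.
Tokens removed: 76 - 71 = 5
Verification: 71 XOR 71 = 0

5


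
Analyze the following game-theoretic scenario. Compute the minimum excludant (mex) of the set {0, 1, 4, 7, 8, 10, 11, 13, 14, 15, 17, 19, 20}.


Set = {0, 1, 4, 7, 8, 10, 11, 13, 14, 15, 17, 19, 20}
0 is in the set.
1 is in the set.
2 is NOT in the set. This is the mex.
mex = 2

2


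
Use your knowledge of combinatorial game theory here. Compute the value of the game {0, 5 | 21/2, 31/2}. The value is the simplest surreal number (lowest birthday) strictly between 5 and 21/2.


Left options: {0, 5}, max = 5
Right options: {21/2, 31/2}, min = 21/2
All options are numbers and max(Left) < min(Right), so by the simplicity theorem the value is the simplest (earliest-born) number strictly between 5 and 21/2.
Integers 6 through 10 all lie strictly between 5 and 21/2.
Among integers, the simplest (lowest birthday = smallest |n|; 0 is born on day 0, +-n on day n) is 6.
No non-integer in the interval can be simpler: if x is a non-integer in the interval, then floor(x) or ceil(x) also lies in the interval (the interval contains an integer), and both are proper prefixes of x's sign expansion, i.e. born earlier. So the game value is 6.
Game value = 6

6


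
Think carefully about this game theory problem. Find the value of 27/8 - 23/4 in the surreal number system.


x = 27/8, y = 23/4
Converting to common denominator: 8
x = 27/8, y = 46/8
x - y = 27/8 - 23/4 = -19/8

-19/8


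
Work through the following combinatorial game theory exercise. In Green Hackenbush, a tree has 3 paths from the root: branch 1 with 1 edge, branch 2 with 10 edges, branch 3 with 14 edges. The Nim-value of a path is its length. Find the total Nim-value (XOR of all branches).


The tree has 3 branches from the ground vertex.
In Green Hackenbush, the Nim-value of a simple path of length k is k.
Branch 1: length 1, Nim-value = 1
Branch 2: length 10, Nim-value = 10
Branch 3: length 14, Nim-value = 14
Total Nim-value = XOR of all branch values:
0 XOR 1 = 1
1 XOR 10 = 11
11 XOR 14 = 5
Nim-value of the tree = 5

5
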